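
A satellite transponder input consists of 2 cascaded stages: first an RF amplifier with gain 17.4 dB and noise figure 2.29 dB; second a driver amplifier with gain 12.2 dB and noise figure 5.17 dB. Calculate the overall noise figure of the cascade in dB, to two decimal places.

Convert to linear (a loss of L dB is a gain of −L dB): F_i = 10^(NF_i/10), G_i = 10^(G_i,dB/10)
  Stage 1: F_1 = 10^(2.29/10) = 1.694, G_1 = 10^(17.4/10) = 54.95
  Stage 2: F_2 = 10^(5.17/10) = 3.289, G_2 = 10^(12.2/10) = 16.60
Friis cascade:
  F = 1.694 + (3.289 − 1)/54.95 = 1.736
NF = 10 log₁₀(1.736) = 2.40 dB

2.40 dB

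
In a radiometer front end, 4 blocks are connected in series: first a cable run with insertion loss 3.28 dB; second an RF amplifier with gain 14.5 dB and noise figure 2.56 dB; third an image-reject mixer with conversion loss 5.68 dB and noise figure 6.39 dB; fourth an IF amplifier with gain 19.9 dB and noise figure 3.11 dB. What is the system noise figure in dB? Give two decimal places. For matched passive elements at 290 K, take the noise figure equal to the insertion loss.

6.42 dB

Convert to linear (a loss of L dB is a gain of −L dB): F_i = 10^(NF_i/10), G_i = 10^(G_i,dB/10)
  Stage 1: F_1 = 10^(3.28/10) = 2.128, G_1 = 10^(−3.28/10) = 0.4699
  Stage 2: F_2 = 10^(2.56/10) = 1.803, G_2 = 10^(14.5/10) = 28.18
  Stage 3: F_3 = 10^(6.39/10) = 4.355, G_3 = 10^(−5.68/10) = 0.2704
  Stage 4: F_4 = 10^(3.11/10) = 2.046, G_4 = 10^(19.9/10) = 97.72
Friis cascade:
  F = 2.128 + (1.803 − 1)/0.4699 + (4.355 − 1)/13.24 + (2.046 − 1)/3.581 = 4.383
NF = 10 log₁₀(4.383) = 6.42 dB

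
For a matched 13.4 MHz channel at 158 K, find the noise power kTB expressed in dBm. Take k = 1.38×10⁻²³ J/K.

P_n = kTB = 1.38×10⁻²³ × 158 × 1.34×10⁷ = 2.92×10⁻¹⁴ W
In dBm: 10 log₁₀(2.92×10⁻¹⁴ / 10⁻³) = −105.3 dBm

−105.3 dBm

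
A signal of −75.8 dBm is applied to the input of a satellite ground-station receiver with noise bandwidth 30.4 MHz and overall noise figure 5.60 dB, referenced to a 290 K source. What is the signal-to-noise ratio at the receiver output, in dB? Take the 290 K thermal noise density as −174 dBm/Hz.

17.8 dB

Noise floor: N = −174 + 10 log₁₀(B) + NF
10 log₁₀(3.04×10⁷) = 74.83 dB
N = −174 + 74.83 + 5.60 = −93.57 dBm
SNR = P_sig − N = −75.8 − (−93.57) = 17.77 dB → 17.8 dB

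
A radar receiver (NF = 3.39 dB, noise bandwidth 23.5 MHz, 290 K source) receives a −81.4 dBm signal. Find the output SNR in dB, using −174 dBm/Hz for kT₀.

15.5 dB

Noise floor: N = −174 + 10 log₁₀(B) + NF
10 log₁₀(2.35×10⁷) = 73.71 dB
N = −174 + 73.71 + 3.39 = −96.90 dBm
SNR = P_sig − N = −81.4 − (−96.90) = 15.50 dB → 15.5 dB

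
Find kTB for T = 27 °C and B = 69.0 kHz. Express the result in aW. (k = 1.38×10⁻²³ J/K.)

T = 27 °C + 273.15 = 300.15 K
P_n = kTB = 1.38×10⁻²³ × 300.15 × 6.90×10⁴ = 2.86×10⁻¹⁶ W = 286 aW

286 aW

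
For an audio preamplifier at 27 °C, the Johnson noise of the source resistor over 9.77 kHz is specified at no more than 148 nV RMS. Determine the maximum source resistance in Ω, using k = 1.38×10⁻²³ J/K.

135 Ω

T = 27 °C + 273.15 = 300.15 K
Johnson–Nyquist: V_n = √(4kTRB) ⇒ R = V_n² / (4kTB)
4kTB = 4 × 1.38×10⁻²³ × 300.15 × 9.77×10³ = 1.62×10⁻¹⁶
R = (1.48×10⁻⁷)² / 1.62×10⁻¹⁶ = 1.35×10² Ω = 135 Ω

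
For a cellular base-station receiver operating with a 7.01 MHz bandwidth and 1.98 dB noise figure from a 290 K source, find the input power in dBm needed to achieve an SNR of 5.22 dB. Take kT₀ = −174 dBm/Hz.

−98.3 dBm

Sensitivity = −174 + 10 log₁₀(B) + NF + SNR_min
= −174 + 68.46 + 1.98 + 5.22
= −98.34 dBm → −98.3 dBm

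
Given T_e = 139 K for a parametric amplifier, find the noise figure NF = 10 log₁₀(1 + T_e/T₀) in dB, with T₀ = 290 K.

1.70 dB

F = 1 + T_e/T₀ = 1 + 139/290 = 1.47931
NF = 10 log₁₀(1.47931) = 1.70 dB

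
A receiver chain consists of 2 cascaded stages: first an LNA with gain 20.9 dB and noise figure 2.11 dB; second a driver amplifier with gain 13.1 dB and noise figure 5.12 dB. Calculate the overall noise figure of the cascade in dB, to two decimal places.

Convert to linear (a loss of L dB is a gain of −L dB): F_i = 10^(NF_i/10), G_i = 10^(G_i,dB/10)
  Stage 1: F_1 = 10^(2.11/10) = 1.626, G_1 = 10^(20.9/10) = 123.0
  Stage 2: F_2 = 10^(5.12/10) = 3.251, G_2 = 10^(13.1/10) = 20.42
Friis cascade:
  F = 1.626 + (3.251 − 1)/123.0 = 1.644
NF = 10 log₁₀(1.644) = 2.16 dB

2.16 dB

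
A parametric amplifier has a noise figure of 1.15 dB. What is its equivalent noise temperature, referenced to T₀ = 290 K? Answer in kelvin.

F = 10^(1.15/10) = 1.30317
T_e = (F − 1)·T₀ = (1.30317 − 1) × 290 = 87.9 K

87.9 K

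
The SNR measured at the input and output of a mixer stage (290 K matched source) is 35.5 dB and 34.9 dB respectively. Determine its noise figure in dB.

0.6 dB

NF (dB) = SNR_in(dB) − SNR_out(dB) when the source is at T₀
NF = 35.5 − 34.9 = 0.6 dB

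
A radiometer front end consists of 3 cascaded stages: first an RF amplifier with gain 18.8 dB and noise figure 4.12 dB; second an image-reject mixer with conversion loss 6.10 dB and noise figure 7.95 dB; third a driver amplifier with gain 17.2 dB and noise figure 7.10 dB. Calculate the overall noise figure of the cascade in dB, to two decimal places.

4.58 dB

Convert to linear (a loss of L dB is a gain of −L dB): F_i = 10^(NF_i/10), G_i = 10^(G_i,dB/10)
  Stage 1: F_1 = 10^(4.12/10) = 2.582, G_1 = 10^(18.8/10) = 75.86
  Stage 2: F_2 = 10^(7.95/10) = 6.237, G_2 = 10^(−6.10/10) = 0.2455
  Stage 3: F_3 = 10^(7.10/10) = 5.129, G_3 = 10^(17.2/10) = 52.48
Friis cascade:
  F = 2.582 + (6.237 − 1)/75.86 + (5.129 − 1)/18.62 = 2.873
NF = 10 log₁₀(2.873) = 4.58 dB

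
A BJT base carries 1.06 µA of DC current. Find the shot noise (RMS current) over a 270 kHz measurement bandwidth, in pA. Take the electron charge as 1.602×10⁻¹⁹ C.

I_n = √(2qI·B)
2qI·B = 2 × 1.602×10⁻¹⁹ × 1.06×10⁻⁶ × 2.70×10⁵ = 9.17×10⁻²⁰ A²
I_n = √(9.17×10⁻²⁰) = 3.03×10⁻¹⁰ A = 303 pA

303 pA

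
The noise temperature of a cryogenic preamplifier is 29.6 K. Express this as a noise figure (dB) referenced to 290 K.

0.422 dB

F = 1 + T_e/T₀ = 1 + 29.6/290 = 1.10207
NF = 10 log₁₀(1.10207) = 0.422 dB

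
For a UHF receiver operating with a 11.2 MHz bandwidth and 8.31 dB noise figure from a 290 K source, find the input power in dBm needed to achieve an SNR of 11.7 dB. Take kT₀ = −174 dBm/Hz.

Sensitivity = −174 + 10 log₁₀(B) + NF + SNR_min
= −174 + 70.49 + 8.31 + 11.7
= −83.50 dBm → −83.5 dBm

−83.5 dBm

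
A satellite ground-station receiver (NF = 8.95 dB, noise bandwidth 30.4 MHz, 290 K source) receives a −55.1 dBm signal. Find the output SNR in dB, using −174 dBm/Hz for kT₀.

35.1 dB

Noise floor: N = −174 + 10 log₁₀(B) + NF
10 log₁₀(3.04×10⁷) = 74.83 dB
N = −174 + 74.83 + 8.95 = −90.22 dBm
SNR = P_sig − N = −55.1 − (−90.22) = 35.12 dB → 35.1 dB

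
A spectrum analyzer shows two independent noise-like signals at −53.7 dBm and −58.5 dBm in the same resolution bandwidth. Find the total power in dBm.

−52.5 dBm

Convert to linear, add, convert back:
P₁ = 4.27×10⁻⁹ W, P₂ = 1.41×10⁻⁹ W
P_tot = 5.68×10⁻⁹ W → 10 log₁₀(P_tot / 10⁻³) = −52.5 dBm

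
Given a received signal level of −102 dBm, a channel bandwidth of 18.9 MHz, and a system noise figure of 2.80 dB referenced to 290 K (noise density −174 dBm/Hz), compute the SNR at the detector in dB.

−3.6 dB

Noise floor: N = −174 + 10 log₁₀(B) + NF
10 log₁₀(1.89×10⁷) = 72.76 dB
N = −174 + 72.76 + 2.80 = −98.44 dBm
SNR = P_sig − N = −102 − (−98.44) = −3.56 dB → −3.6 dB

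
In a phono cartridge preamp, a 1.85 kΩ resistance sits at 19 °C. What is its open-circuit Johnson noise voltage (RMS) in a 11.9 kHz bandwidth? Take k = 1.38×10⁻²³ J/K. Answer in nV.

T = 19 °C + 273.15 = 292.15 K
V_n = √(4kTRB)
4kTRB = 4 × 1.38×10⁻²³ × 292.15 × 1.85×10³ × 1.19×10⁴ = 3.55×10⁻¹³ V²
V_n = √(3.55×10⁻¹³) = 5.96×10⁻⁷ V = 596 nV

596 nV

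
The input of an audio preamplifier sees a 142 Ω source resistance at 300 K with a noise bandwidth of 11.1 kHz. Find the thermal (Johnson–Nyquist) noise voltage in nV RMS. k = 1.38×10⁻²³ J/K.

162 nV

V_n = √(4kTRB)
4kTRB = 4 × 1.38×10⁻²³ × 300 × 1.42×10² × 1.11×10⁴ = 2.61×10⁻¹⁴ V²
V_n = √(2.61×10⁻¹⁴) = 1.62×10⁻⁷ V = 162 nV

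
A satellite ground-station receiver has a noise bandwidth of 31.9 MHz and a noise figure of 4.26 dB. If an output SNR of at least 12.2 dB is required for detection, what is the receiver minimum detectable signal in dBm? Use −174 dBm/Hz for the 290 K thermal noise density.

−82.5 dBm

Sensitivity = −174 + 10 log₁₀(B) + NF + SNR_min
= −174 + 75.04 + 4.26 + 12.2
= −82.50 dBm → −82.5 dBm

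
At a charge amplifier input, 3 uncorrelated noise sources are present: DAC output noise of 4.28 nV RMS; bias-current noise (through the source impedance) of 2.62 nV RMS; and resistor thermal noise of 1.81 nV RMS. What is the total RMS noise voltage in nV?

Uncorrelated sources add in power (mean-square): V_tot = √(ΣV_i²)
V_tot = √[(4.28×10⁻⁹)² + (2.62×10⁻⁹)² + (1.81×10⁻⁹)²] = 5.33×10⁻⁹ V = 5.33 nV

5.33 nV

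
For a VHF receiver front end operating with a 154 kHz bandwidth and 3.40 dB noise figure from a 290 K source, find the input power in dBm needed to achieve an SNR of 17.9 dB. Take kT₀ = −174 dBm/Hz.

−100.8 dBm

Sensitivity = −174 + 10 log₁₀(B) + NF + SNR_min
= −174 + 51.88 + 3.40 + 17.9
= −100.82 dBm → −100.8 dBm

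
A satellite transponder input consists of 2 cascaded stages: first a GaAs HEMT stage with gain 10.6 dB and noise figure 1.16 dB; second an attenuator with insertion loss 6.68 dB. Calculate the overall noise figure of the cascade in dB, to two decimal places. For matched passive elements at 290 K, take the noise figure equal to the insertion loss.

Convert to linear (a loss of L dB is a gain of −L dB): F_i = 10^(NF_i/10), G_i = 10^(G_i,dB/10)
  Stage 1: F_1 = 10^(1.16/10) = 1.306, G_1 = 10^(10.6/10) = 11.48
  Stage 2: F_2 = 10^(6.68/10) = 4.656, G_2 = 10^(−6.68/10) = 0.2148
Friis cascade:
  F = 1.306 + (4.656 − 1)/11.48 = 1.625
NF = 10 log₁₀(1.625) = 2.11 dB

2.11 dB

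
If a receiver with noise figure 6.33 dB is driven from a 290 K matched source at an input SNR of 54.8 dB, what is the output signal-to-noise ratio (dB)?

48.47 dB

By definition F = SNR_in/SNR_out, so in dB: SNR_out = SNR_in − NF
SNR_out = 54.8 − 6.33 = 48.47 dB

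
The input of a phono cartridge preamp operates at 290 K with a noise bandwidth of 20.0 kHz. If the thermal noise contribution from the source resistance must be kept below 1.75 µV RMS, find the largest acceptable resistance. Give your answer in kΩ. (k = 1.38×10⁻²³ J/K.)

9.57 kΩ

Johnson–Nyquist: V_n = √(4kTRB) ⇒ R = V_n² / (4kTB)
4kTB = 4 × 1.38×10⁻²³ × 290 × 2.00×10⁴ = 3.20×10⁻¹⁶
R = (1.75×10⁻⁶)² / 3.20×10⁻¹⁶ = 9.57×10³ Ω = 9.57 kΩ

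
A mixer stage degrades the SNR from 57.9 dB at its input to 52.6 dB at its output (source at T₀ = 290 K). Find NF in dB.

5.3 dB

NF (dB) = SNR_in(dB) − SNR_out(dB) when the source is at T₀
NF = 57.9 − 52.6 = 5.3 dB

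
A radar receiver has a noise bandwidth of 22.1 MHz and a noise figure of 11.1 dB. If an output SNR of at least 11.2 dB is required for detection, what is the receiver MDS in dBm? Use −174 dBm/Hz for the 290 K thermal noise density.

Sensitivity = −174 + 10 log₁₀(B) + NF + SNR_min
= −174 + 73.44 + 11.1 + 11.2
= −78.26 dBm → −78.3 dBm

−78.3 dBm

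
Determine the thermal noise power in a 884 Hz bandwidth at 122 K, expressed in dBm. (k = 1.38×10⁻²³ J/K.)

P_n = kTB = 1.38×10⁻²³ × 122 × 8.84×10² = 1.49×10⁻¹⁸ W
In dBm: 10 log₁₀(1.49×10⁻¹⁸ / 10⁻³) = −148.3 dBm

−148.3 dBm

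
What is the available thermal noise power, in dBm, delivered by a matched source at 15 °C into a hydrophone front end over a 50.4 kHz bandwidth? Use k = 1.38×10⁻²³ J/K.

−127.0 dBm

T = 15 °C + 273.15 = 288.15 K
P_n = kTB = 1.38×10⁻²³ × 288.15 × 5.04×10⁴ = 2.00×10⁻¹⁶ W
In dBm: 10 log₁₀(2.00×10⁻¹⁶ / 10⁻³) = −127.0 dBm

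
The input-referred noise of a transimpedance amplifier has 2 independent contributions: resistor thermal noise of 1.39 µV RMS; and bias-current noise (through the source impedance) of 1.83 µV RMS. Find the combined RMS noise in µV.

Uncorrelated sources add in power (mean-square): V_tot = √(ΣV_i²)
V_tot = √[(1.39×10⁻⁶)² + (1.83×10⁻⁶)²] = 2.30×10⁻⁶ V = 2.30 µV

2.30 µV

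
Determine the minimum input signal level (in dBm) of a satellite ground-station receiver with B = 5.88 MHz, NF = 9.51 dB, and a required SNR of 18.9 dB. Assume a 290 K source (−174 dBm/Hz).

−77.9 dBm

Sensitivity = −174 + 10 log₁₀(B) + NF + SNR_min
= −174 + 67.69 + 9.51 + 18.9
= −77.90 dBm → −77.9 dBm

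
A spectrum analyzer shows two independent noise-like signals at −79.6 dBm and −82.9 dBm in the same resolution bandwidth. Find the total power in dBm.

Convert to linear, add, convert back:
P₁ = 1.10×10⁻¹¹ W, P₂ = 5.13×10⁻¹² W
P_tot = 1.61×10⁻¹¹ W → 10 log₁₀(P_tot / 10⁻³) = −77.9 dBm

−77.9 dBm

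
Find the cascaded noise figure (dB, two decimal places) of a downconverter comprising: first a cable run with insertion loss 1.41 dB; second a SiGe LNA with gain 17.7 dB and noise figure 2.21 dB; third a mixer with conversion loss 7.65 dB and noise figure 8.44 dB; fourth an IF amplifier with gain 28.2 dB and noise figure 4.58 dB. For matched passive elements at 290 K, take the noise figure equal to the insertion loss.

Convert to linear (a loss of L dB is a gain of −L dB): F_i = 10^(NF_i/10), G_i = 10^(G_i,dB/10)
  Stage 1: F_1 = 10^(1.41/10) = 1.384, G_1 = 10^(−1.41/10) = 0.7228
  Stage 2: F_2 = 10^(2.21/10) = 1.663, G_2 = 10^(17.7/10) = 58.88
  Stage 3: F_3 = 10^(8.44/10) = 6.982, G_3 = 10^(−7.65/10) = 0.1718
  Stage 4: F_4 = 10^(4.58/10) = 2.871, G_4 = 10^(28.2/10) = 660.7
Friis cascade:
  F = 1.384 + (1.663 − 1)/0.7228 + (6.982 − 1)/42.56 + (2.871 − 1)/7.311 = 2.698
NF = 10 log₁₀(2.698) = 4.31 dB

4.31 dB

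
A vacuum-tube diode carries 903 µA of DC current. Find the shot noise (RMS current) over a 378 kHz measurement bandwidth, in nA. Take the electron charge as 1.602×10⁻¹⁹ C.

I_n = √(2qI·B)
2qI·B = 2 × 1.602×10⁻¹⁹ × 9.03×10⁻⁴ × 3.78×10⁵ = 1.09×10⁻¹⁶ A²
I_n = √(1.09×10⁻¹⁶) = 1.05×10⁻⁸ A = 10.5 nA

10.5 nA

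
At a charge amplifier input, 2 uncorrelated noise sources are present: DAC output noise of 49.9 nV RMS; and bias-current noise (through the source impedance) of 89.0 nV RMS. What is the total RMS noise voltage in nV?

Uncorrelated sources add in power (mean-square): V_tot = √(ΣV_i²)
V_tot = √[(4.99×10⁻⁸)² + (8.90×10⁻⁸)²] = 1.02×10⁻⁷ V = 102 nV

102 nV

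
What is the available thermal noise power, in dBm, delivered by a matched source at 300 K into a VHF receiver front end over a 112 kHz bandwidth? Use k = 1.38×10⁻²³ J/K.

P_n = kTB = 1.38×10⁻²³ × 300 × 1.12×10⁵ = 4.64×10⁻¹⁶ W
In dBm: 10 log₁₀(4.64×10⁻¹⁶ / 10⁻³) = −123.3 dBm

−123.3 dBm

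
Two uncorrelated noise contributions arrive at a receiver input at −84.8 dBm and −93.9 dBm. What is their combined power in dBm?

−84.3 dBm

Convert to linear, add, convert back:
P₁ = 3.31×10⁻¹² W, P₂ = 4.07×10⁻¹³ W
P_tot = 3.72×10⁻¹² W → 10 log₁₀(P_tot / 10⁻³) = −84.3 dBm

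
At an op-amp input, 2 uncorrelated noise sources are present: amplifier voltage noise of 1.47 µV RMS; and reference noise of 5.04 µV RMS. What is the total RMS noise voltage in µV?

Uncorrelated sources add in power (mean-square): V_tot = √(ΣV_i²)
V_tot = √[(1.47×10⁻⁶)² + (5.04×10⁻⁶)²] = 5.25×10⁻⁶ V = 5.25 µV

5.25 µV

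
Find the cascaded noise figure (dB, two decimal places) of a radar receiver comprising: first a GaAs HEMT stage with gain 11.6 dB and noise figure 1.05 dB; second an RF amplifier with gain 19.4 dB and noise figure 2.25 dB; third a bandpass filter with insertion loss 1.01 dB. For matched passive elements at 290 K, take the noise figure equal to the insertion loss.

1.21 dB

Convert to linear (a loss of L dB is a gain of −L dB): F_i = 10^(NF_i/10), G_i = 10^(G_i,dB/10)
  Stage 1: F_1 = 10^(1.05/10) = 1.274, G_1 = 10^(11.6/10) = 14.45
  Stage 2: F_2 = 10^(2.25/10) = 1.679, G_2 = 10^(19.4/10) = 87.10
  Stage 3: F_3 = 10^(1.01/10) = 1.262, G_3 = 10^(−1.01/10) = 0.7925
Friis cascade:
  F = 1.274 + (1.679 − 1)/14.45 + (1.262 − 1)/1259 = 1.321
NF = 10 log₁₀(1.321) = 1.21 dB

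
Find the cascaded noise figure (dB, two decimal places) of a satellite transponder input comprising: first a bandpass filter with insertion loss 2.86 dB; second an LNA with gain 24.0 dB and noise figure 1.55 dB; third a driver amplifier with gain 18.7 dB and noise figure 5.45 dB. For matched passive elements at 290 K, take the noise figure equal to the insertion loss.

4.44 dB

Convert to linear (a loss of L dB is a gain of −L dB): F_i = 10^(NF_i/10), G_i = 10^(G_i,dB/10)
  Stage 1: F_1 = 10^(2.86/10) = 1.932, G_1 = 10^(−2.86/10) = 0.5176
  Stage 2: F_2 = 10^(1.55/10) = 1.429, G_2 = 10^(24.0/10) = 251.2
  Stage 3: F_3 = 10^(5.45/10) = 3.508, G_3 = 10^(18.7/10) = 74.13
Friis cascade:
  F = 1.932 + (1.429 − 1)/0.5176 + (3.508 − 1)/130.0 = 2.780
NF = 10 log₁₀(2.780) = 4.44 dB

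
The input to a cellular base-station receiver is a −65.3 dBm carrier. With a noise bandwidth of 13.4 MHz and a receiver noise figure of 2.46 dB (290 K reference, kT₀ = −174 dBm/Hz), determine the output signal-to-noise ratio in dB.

Noise floor: N = −174 + 10 log₁₀(B) + NF
10 log₁₀(1.34×10⁷) = 71.27 dB
N = −174 + 71.27 + 2.46 = −100.27 dBm
SNR = P_sig − N = −65.3 − (−100.27) = 34.97 dB → 35.0 dB

35.0 dB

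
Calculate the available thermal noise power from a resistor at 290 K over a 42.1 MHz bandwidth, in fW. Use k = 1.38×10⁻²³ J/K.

P_n = kTB = 1.38×10⁻²³ × 290 × 4.21×10⁷ = 1.68×10⁻¹³ W = 168 fW

168 fW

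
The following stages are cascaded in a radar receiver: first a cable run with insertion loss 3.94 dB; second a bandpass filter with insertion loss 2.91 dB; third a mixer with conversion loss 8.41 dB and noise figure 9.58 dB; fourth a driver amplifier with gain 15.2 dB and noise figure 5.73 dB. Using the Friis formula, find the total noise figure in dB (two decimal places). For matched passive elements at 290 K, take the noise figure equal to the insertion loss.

21.33 dB

Convert to linear (a loss of L dB is a gain of −L dB): F_i = 10^(NF_i/10), G_i = 10^(G_i,dB/10)
  Stage 1: F_1 = 10^(3.94/10) = 2.477, G_1 = 10^(−3.94/10) = 0.4036
  Stage 2: F_2 = 10^(2.91/10) = 1.954, G_2 = 10^(−2.91/10) = 0.5117
  Stage 3: F_3 = 10^(9.58/10) = 9.078, G_3 = 10^(−8.41/10) = 0.1442
  Stage 4: F_4 = 10^(5.73/10) = 3.741, G_4 = 10^(15.2/10) = 33.11
Friis cascade:
  F = 2.477 + (1.954 − 1)/0.4036 + (9.078 − 1)/0.2065 + (3.741 − 1)/0.02979 = 136.0
NF = 10 log₁₀(136.0) = 21.33 dB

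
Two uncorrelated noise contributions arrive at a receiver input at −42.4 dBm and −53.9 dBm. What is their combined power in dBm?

−42.1 dBm

Convert to linear, add, convert back:
P₁ = 5.75×10⁻⁸ W, P₂ = 4.07×10⁻⁹ W
P_tot = 6.16×10⁻⁸ W → 10 log₁₀(P_tot / 10⁻³) = −42.1 dBm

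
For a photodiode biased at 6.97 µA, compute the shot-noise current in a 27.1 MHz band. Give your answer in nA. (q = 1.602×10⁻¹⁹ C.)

I_n = √(2qI·B)
2qI·B = 2 × 1.602×10⁻¹⁹ × 6.97×10⁻⁶ × 2.71×10⁷ = 6.05×10⁻¹⁷ A²
I_n = √(6.05×10⁻¹⁷) = 7.78×10⁻⁹ A = 7.78 nA

7.78 nA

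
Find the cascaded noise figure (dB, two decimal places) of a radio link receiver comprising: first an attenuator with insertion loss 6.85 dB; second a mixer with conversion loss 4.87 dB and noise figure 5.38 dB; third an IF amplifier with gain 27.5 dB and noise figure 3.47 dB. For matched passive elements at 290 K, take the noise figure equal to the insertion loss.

Convert to linear (a loss of L dB is a gain of −L dB): F_i = 10^(NF_i/10), G_i = 10^(G_i,dB/10)
  Stage 1: F_1 = 10^(6.85/10) = 4.842, G_1 = 10^(−6.85/10) = 0.2065
  Stage 2: F_2 = 10^(5.38/10) = 3.451, G_2 = 10^(−4.87/10) = 0.3258
  Stage 3: F_3 = 10^(3.47/10) = 2.223, G_3 = 10^(27.5/10) = 562.3
Friis cascade:
  F = 4.842 + (3.451 − 1)/0.2065 + (2.223 − 1)/0.06730 = 34.89
NF = 10 log₁₀(34.89) = 15.43 dB

15.43 dB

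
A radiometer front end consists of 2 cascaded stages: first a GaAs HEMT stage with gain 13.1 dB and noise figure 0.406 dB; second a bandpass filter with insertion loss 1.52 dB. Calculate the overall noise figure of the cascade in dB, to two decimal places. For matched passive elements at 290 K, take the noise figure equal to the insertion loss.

0.49 dB

Convert to linear (a loss of L dB is a gain of −L dB): F_i = 10^(NF_i/10), G_i = 10^(G_i,dB/10)
  Stage 1: F_1 = 10^(0.406/10) = 1.098, G_1 = 10^(13.1/10) = 20.42
  Stage 2: F_2 = 10^(1.52/10) = 1.419, G_2 = 10^(−1.52/10) = 0.7047
Friis cascade:
  F = 1.098 + (1.419 − 1)/20.42 = 1.119
NF = 10 log₁₀(1.119) = 0.49 dB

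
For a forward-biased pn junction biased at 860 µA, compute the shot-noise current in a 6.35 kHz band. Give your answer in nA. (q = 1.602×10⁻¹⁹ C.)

1.32 nA

I_n = √(2qI·B)
2qI·B = 2 × 1.602×10⁻¹⁹ × 8.60×10⁻⁴ × 6.35×10³ = 1.75×10⁻¹⁸ A²
I_n = √(1.75×10⁻¹⁸) = 1.32×10⁻⁹ A = 1.32 nA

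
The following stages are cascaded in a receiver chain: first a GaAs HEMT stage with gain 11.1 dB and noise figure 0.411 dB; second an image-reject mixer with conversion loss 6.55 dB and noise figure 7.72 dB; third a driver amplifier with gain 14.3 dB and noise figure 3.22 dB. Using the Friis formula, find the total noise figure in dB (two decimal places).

Convert to linear (a loss of L dB is a gain of −L dB): F_i = 10^(NF_i/10), G_i = 10^(G_i,dB/10)
  Stage 1: F_1 = 10^(0.411/10) = 1.099, G_1 = 10^(11.1/10) = 12.88
  Stage 2: F_2 = 10^(7.72/10) = 5.916, G_2 = 10^(−6.55/10) = 0.2213
  Stage 3: F_3 = 10^(3.22/10) = 2.099, G_3 = 10^(14.3/10) = 26.92
Friis cascade:
  F = 1.099 + (5.916 − 1)/12.88 + (2.099 − 1)/2.851 = 1.866
NF = 10 log₁₀(1.866) = 2.71 dB

2.71 dB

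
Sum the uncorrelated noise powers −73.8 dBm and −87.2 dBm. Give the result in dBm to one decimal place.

Convert to linear, add, convert back:
P₁ = 4.17×10⁻¹¹ W, P₂ = 1.91×10⁻¹² W
P_tot = 4.36×10⁻¹¹ W → 10 log₁₀(P_tot / 10⁻³) = −73.6 dBm

−73.6 dBm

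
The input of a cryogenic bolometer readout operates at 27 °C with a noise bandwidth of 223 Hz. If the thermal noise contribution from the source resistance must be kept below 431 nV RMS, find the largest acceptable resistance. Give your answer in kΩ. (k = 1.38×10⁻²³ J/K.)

T = 27 °C + 273.15 = 300.15 K
Johnson–Nyquist: V_n = √(4kTRB) ⇒ R = V_n² / (4kTB)
4kTB = 4 × 1.38×10⁻²³ × 300.15 × 2.23×10² = 3.69×10⁻¹⁸
R = (4.31×10⁻⁷)² / 3.69×10⁻¹⁸ = 5.03×10⁴ Ω = 50.3 kΩ

50.3 kΩ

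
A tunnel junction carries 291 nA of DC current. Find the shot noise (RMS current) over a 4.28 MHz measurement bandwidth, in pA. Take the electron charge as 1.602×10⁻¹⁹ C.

632 pA

I_n = √(2qI·B)
2qI·B = 2 × 1.602×10⁻¹⁹ × 2.91×10⁻⁷ × 4.28×10⁶ = 3.99×10⁻¹⁹ A²
I_n = √(3.99×10⁻¹⁹) = 6.32×10⁻¹⁰ A = 632 pA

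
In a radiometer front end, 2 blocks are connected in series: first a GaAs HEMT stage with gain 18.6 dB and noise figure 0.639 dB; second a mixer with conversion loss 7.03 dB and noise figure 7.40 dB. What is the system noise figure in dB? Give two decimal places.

0.87 dB

Convert to linear (a loss of L dB is a gain of −L dB): F_i = 10^(NF_i/10), G_i = 10^(G_i,dB/10)
  Stage 1: F_1 = 10^(0.639/10) = 1.159, G_1 = 10^(18.6/10) = 72.44
  Stage 2: F_2 = 10^(7.40/10) = 5.495, G_2 = 10^(−7.03/10) = 0.1982
Friis cascade:
  F = 1.159 + (5.495 − 1)/72.44 = 1.221
NF = 10 log₁₀(1.221) = 0.87 dB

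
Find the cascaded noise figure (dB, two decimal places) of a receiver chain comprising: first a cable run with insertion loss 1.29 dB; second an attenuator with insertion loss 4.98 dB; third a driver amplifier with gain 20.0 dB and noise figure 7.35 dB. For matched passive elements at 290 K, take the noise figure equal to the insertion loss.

Convert to linear (a loss of L dB is a gain of −L dB): F_i = 10^(NF_i/10), G_i = 10^(G_i,dB/10)
  Stage 1: F_1 = 10^(1.29/10) = 1.346, G_1 = 10^(−1.29/10) = 0.7430
  Stage 2: F_2 = 10^(4.98/10) = 3.148, G_2 = 10^(−4.98/10) = 0.3177
  Stage 3: F_3 = 10^(7.35/10) = 5.433, G_3 = 10^(20.0/10) = 100.0
Friis cascade:
  F = 1.346 + (3.148 − 1)/0.7430 + (5.433 − 1)/0.2360 = 23.01
NF = 10 log₁₀(23.01) = 13.62 dB

13.62 dB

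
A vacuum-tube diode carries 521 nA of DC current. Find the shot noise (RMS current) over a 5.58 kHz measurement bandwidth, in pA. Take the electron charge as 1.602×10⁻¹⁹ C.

30.5 pA

I_n = √(2qI·B)
2qI·B = 2 × 1.602×10⁻¹⁹ × 5.21×10⁻⁷ × 5.58×10³ = 9.31×10⁻²² A²
I_n = √(9.31×10⁻²²) = 3.05×10⁻¹¹ A = 30.5 pA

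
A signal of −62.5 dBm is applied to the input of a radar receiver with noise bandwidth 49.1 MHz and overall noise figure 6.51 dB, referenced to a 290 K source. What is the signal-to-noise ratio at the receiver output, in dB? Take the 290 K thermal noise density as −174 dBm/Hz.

28.1 dB

Noise floor: N = −174 + 10 log₁₀(B) + NF
10 log₁₀(4.91×10⁷) = 76.91 dB
N = −174 + 76.91 + 6.51 = −90.58 dBm
SNR = P_sig − N = −62.5 − (−90.58) = 28.08 dB → 28.1 dB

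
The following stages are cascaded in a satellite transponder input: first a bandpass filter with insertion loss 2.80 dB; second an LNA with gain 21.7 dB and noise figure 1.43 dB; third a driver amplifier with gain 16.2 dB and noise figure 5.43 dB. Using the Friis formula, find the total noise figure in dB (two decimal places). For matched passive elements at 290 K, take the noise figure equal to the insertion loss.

Convert to linear (a loss of L dB is a gain of −L dB): F_i = 10^(NF_i/10), G_i = 10^(G_i,dB/10)
  Stage 1: F_1 = 10^(2.80/10) = 1.905, G_1 = 10^(−2.80/10) = 0.5248
  Stage 2: F_2 = 10^(1.43/10) = 1.390, G_2 = 10^(21.7/10) = 147.9
  Stage 3: F_3 = 10^(5.43/10) = 3.491, G_3 = 10^(16.2/10) = 41.69
Friis cascade:
  F = 1.905 + (1.390 − 1)/0.5248 + (3.491 − 1)/77.62 = 2.681
NF = 10 log₁₀(2.681) = 4.28 dB

4.28 dB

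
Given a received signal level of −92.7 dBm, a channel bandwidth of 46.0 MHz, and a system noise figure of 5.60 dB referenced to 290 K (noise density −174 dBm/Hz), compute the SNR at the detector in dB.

Noise floor: N = −174 + 10 log₁₀(B) + NF
10 log₁₀(4.60×10⁷) = 76.63 dB
N = −174 + 76.63 + 5.60 = −91.77 dBm
SNR = P_sig − N = −92.7 − (−91.77) = −0.93 dB → −0.9 dB

−0.9 dB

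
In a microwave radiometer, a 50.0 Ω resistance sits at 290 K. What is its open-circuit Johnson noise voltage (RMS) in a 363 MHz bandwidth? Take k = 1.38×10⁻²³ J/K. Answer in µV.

V_n = √(4kTRB)
4kTRB = 4 × 1.38×10⁻²³ × 290 × 5.00×10¹ × 3.63×10⁸ = 2.91×10⁻¹⁰ V²
V_n = √(2.91×10⁻¹⁰) = 1.70×10⁻⁵ V = 17.0 µV

17.0 µV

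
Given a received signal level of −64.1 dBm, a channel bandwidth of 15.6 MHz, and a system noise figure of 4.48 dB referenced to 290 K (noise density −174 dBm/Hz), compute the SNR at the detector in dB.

33.5 dB

Noise floor: N = −174 + 10 log₁₀(B) + NF
10 log₁₀(1.56×10⁷) = 71.93 dB
N = −174 + 71.93 + 4.48 = −97.59 dBm
SNR = P_sig − N = −64.1 − (−97.59) = 33.49 dB → 33.5 dB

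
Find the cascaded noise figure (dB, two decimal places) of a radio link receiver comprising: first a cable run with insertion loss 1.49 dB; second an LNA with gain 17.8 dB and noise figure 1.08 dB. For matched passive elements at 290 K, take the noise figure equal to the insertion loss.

Convert to linear (a loss of L dB is a gain of −L dB): F_i = 10^(NF_i/10), G_i = 10^(G_i,dB/10)
  Stage 1: F_1 = 10^(1.49/10) = 1.409, G_1 = 10^(−1.49/10) = 0.7096
  Stage 2: F_2 = 10^(1.08/10) = 1.282, G_2 = 10^(17.8/10) = 60.26
Friis cascade:
  F = 1.409 + (1.282 − 1)/0.7096 = 1.807
NF = 10 log₁₀(1.807) = 2.57 dB

2.57 dB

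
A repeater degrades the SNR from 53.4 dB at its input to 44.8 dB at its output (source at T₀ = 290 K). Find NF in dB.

NF (dB) = SNR_in(dB) − SNR_out(dB) when the source is at T₀
NF = 53.4 − 44.8 = 8.6 dB

8.6 dB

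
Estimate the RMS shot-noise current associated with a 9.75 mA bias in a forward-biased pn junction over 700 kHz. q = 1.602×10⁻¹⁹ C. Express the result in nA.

I_n = √(2qI·B)
2qI·B = 2 × 1.602×10⁻¹⁹ × 9.75×10⁻³ × 7.00×10⁵ = 2.19×10⁻¹⁵ A²
I_n = √(2.19×10⁻¹⁵) = 4.68×10⁻⁸ A = 46.8 nA

46.8 nA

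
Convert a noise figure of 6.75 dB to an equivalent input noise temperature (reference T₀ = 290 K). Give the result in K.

1082 K

F = 10^(6.75/10) = 4.73151
T_e = (F − 1)·T₀ = (4.73151 − 1) × 290 = 1082 K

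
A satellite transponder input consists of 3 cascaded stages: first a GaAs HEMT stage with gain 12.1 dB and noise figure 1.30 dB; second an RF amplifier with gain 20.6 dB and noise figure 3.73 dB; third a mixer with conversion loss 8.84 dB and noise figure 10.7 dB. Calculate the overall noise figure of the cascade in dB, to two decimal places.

1.58 dB

Convert to linear (a loss of L dB is a gain of −L dB): F_i = 10^(NF_i/10), G_i = 10^(G_i,dB/10)
  Stage 1: F_1 = 10^(1.30/10) = 1.349, G_1 = 10^(12.1/10) = 16.22
  Stage 2: F_2 = 10^(3.73/10) = 2.360, G_2 = 10^(20.6/10) = 114.8
  Stage 3: F_3 = 10^(10.7/10) = 11.75, G_3 = 10^(−8.84/10) = 0.1306
Friis cascade:
  F = 1.349 + (2.360 − 1)/16.22 + (11.75 − 1)/1862 = 1.439
NF = 10 log₁₀(1.439) = 1.58 dB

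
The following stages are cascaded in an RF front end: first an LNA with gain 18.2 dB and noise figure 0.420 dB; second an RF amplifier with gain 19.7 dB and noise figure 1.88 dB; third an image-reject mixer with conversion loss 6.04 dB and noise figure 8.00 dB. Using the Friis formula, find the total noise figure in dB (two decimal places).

Convert to linear (a loss of L dB is a gain of −L dB): F_i = 10^(NF_i/10), G_i = 10^(G_i,dB/10)
  Stage 1: F_1 = 10^(0.420/10) = 1.102, G_1 = 10^(18.2/10) = 66.07
  Stage 2: F_2 = 10^(1.88/10) = 1.542, G_2 = 10^(19.7/10) = 93.33
  Stage 3: F_3 = 10^(8.00/10) = 6.310, G_3 = 10^(−6.04/10) = 0.2489
Friis cascade:
  F = 1.102 + (1.542 − 1)/66.07 + (6.310 − 1)/6166 = 1.111
NF = 10 log₁₀(1.111) = 0.46 dB

0.46 dB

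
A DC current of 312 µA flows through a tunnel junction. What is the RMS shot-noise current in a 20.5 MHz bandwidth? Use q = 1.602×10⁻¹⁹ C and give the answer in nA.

45.3 nA

I_n = √(2qI·B)
2qI·B = 2 × 1.602×10⁻¹⁹ × 3.12×10⁻⁴ × 2.05×10⁷ = 2.05×10⁻¹⁵ A²
I_n = √(2.05×10⁻¹⁵) = 4.53×10⁻⁸ A = 45.3 nA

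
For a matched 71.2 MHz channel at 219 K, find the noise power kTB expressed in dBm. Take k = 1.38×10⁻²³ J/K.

−96.7 dBm

P_n = kTB = 1.38×10⁻²³ × 219 × 7.12×10⁷ = 2.15×10⁻¹³ W
In dBm: 10 log₁₀(2.15×10⁻¹³ / 10⁻³) = −96.7 dBm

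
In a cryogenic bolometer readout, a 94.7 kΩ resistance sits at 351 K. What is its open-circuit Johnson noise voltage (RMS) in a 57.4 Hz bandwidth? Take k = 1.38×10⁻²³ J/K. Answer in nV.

V_n = √(4kTRB)
4kTRB = 4 × 1.38×10⁻²³ × 351 × 9.47×10⁴ × 5.74×10¹ = 1.05×10⁻¹³ V²
V_n = √(1.05×10⁻¹³) = 3.25×10⁻⁷ V = 325 nV

325 nV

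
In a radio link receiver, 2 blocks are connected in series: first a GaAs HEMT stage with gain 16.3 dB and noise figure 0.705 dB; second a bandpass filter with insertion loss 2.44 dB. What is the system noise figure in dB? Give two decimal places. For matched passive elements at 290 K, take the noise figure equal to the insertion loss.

0.77 dB

Convert to linear (a loss of L dB is a gain of −L dB): F_i = 10^(NF_i/10), G_i = 10^(G_i,dB/10)
  Stage 1: F_1 = 10^(0.705/10) = 1.176, G_1 = 10^(16.3/10) = 42.66
  Stage 2: F_2 = 10^(2.44/10) = 1.754, G_2 = 10^(−2.44/10) = 0.5702
Friis cascade:
  F = 1.176 + (1.754 − 1)/42.66 = 1.194
NF = 10 log₁₀(1.194) = 0.77 dB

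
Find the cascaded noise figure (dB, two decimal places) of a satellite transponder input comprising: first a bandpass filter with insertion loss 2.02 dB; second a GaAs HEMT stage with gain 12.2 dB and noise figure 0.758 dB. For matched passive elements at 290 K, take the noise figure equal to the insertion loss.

2.78 dB

Convert to linear (a loss of L dB is a gain of −L dB): F_i = 10^(NF_i/10), G_i = 10^(G_i,dB/10)
  Stage 1: F_1 = 10^(2.02/10) = 1.592, G_1 = 10^(−2.02/10) = 0.6281
  Stage 2: F_2 = 10^(0.758/10) = 1.191, G_2 = 10^(12.2/10) = 16.60
Friis cascade:
  F = 1.592 + (1.191 − 1)/0.6281 = 1.896
NF = 10 log₁₀(1.896) = 2.78 dB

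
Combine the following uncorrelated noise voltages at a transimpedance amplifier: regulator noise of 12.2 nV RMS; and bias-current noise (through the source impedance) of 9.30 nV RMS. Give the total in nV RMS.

Uncorrelated sources add in power (mean-square): V_tot = √(ΣV_i²)
V_tot = √[(1.22×10⁻⁸)² + (9.30×10⁻⁹)²] = 1.53×10⁻⁸ V = 15.3 nV

15.3 nV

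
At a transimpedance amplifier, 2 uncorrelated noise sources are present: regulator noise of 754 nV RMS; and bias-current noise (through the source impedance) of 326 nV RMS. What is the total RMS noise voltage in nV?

Uncorrelated sources add in power (mean-square): V_tot = √(ΣV_i²)
V_tot = √[(7.54×10⁻⁷)² + (3.26×10⁻⁷)²] = 8.21×10⁻⁷ V = 821 nV

821 nV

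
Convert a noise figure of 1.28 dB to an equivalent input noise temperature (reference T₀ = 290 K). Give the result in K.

F = 10^(1.28/10) = 1.34276
T_e = (F − 1)·T₀ = (1.34276 − 1) × 290 = 99.4 K

99.4 K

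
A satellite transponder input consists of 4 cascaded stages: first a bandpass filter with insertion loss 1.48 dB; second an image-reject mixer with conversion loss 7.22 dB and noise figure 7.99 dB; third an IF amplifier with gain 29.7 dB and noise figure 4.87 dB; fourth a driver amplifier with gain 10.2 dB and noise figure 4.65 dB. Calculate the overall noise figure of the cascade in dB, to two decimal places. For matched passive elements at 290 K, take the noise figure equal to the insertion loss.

13.84 dB

Convert to linear (a loss of L dB is a gain of −L dB): F_i = 10^(NF_i/10), G_i = 10^(G_i,dB/10)
  Stage 1: F_1 = 10^(1.48/10) = 1.406, G_1 = 10^(−1.48/10) = 0.7112
  Stage 2: F_2 = 10^(7.99/10) = 6.295, G_2 = 10^(−7.22/10) = 0.1897
  Stage 3: F_3 = 10^(4.87/10) = 3.069, G_3 = 10^(29.7/10) = 933.3
  Stage 4: F_4 = 10^(4.65/10) = 2.917, G_4 = 10^(10.2/10) = 10.47
Friis cascade:
  F = 1.406 + (6.295 − 1)/0.7112 + (3.069 − 1)/0.1349 + (2.917 − 1)/125.9 = 24.20
NF = 10 log₁₀(24.20) = 13.84 dB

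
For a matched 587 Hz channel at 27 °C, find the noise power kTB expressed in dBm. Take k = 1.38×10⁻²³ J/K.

−146.1 dBm

T = 27 °C + 273.15 = 300.15 K
P_n = kTB = 1.38×10⁻²³ × 300.15 × 5.87×10² = 2.43×10⁻¹⁸ W
In dBm: 10 log₁₀(2.43×10⁻¹⁸ / 10⁻³) = −146.1 dBm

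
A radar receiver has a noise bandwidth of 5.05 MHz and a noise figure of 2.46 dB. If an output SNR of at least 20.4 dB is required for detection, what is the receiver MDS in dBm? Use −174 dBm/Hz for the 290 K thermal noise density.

Sensitivity = −174 + 10 log₁₀(B) + NF + SNR_min
= −174 + 67.03 + 2.46 + 20.4
= −84.11 dBm → −84.1 dBm

−84.1 dBm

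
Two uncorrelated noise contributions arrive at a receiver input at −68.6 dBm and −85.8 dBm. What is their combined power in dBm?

Convert to linear, add, convert back:
P₁ = 1.38×10⁻¹⁰ W, P₂ = 2.63×10⁻¹² W
P_tot = 1.41×10⁻¹⁰ W → 10 log₁₀(P_tot / 10⁻³) = −68.5 dBm

−68.5 dBm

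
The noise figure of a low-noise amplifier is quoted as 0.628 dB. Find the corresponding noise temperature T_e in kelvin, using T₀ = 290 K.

45.1 K

F = 10^(0.628/10) = 1.15558
T_e = (F − 1)·T₀ = (1.15558 − 1) × 290 = 45.1 K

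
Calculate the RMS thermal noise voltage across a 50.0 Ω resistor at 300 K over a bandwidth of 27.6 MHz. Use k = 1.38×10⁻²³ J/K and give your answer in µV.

V_n = √(4kTRB)
4kTRB = 4 × 1.38×10⁻²³ × 300 × 5.00×10¹ × 2.76×10⁷ = 2.29×10⁻¹¹ V²
V_n = √(2.29×10⁻¹¹) = 4.78×10⁻⁶ V = 4.78 µV

4.78 µV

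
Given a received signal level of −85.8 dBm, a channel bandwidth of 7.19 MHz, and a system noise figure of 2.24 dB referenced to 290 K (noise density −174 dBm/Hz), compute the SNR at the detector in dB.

Noise floor: N = −174 + 10 log₁₀(B) + NF
10 log₁₀(7.19×10⁶) = 68.57 dB
N = −174 + 68.57 + 2.24 = −103.19 dBm
SNR = P_sig − N = −85.8 − (−103.19) = 17.39 dB → 17.4 dB

17.4 dB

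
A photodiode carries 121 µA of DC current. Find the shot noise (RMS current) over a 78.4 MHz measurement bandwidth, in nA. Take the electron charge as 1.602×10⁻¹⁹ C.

I_n = √(2qI·B)
2qI·B = 2 × 1.602×10⁻¹⁹ × 1.21×10⁻⁴ × 7.84×10⁷ = 3.04×10⁻¹⁵ A²
I_n = √(3.04×10⁻¹⁵) = 5.51×10⁻⁸ A = 55.1 nA

55.1 nA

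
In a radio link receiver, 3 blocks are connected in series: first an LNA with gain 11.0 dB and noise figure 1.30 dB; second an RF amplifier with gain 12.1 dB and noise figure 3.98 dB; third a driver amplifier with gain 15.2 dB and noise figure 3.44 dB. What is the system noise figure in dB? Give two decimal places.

Convert to linear (a loss of L dB is a gain of −L dB): F_i = 10^(NF_i/10), G_i = 10^(G_i,dB/10)
  Stage 1: F_1 = 10^(1.30/10) = 1.349, G_1 = 10^(11.0/10) = 12.59
  Stage 2: F_2 = 10^(3.98/10) = 2.500, G_2 = 10^(12.1/10) = 16.22
  Stage 3: F_3 = 10^(3.44/10) = 2.208, G_3 = 10^(15.2/10) = 33.11
Friis cascade:
  F = 1.349 + (2.500 − 1)/12.59 + (2.208 − 1)/204.2 = 1.474
NF = 10 log₁₀(1.474) = 1.69 dB

1.69 dB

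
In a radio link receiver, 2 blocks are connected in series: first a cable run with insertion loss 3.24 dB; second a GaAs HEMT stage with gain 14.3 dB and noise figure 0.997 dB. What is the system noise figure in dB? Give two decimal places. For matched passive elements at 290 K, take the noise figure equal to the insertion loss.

Convert to linear (a loss of L dB is a gain of −L dB): F_i = 10^(NF_i/10), G_i = 10^(G_i,dB/10)
  Stage 1: F_1 = 10^(3.24/10) = 2.109, G_1 = 10^(−3.24/10) = 0.4742
  Stage 2: F_2 = 10^(0.997/10) = 1.258, G_2 = 10^(14.3/10) = 26.92
Friis cascade:
  F = 2.109 + (1.258 − 1)/0.4742 = 2.653
NF = 10 log₁₀(2.653) = 4.24 dB

4.24 dB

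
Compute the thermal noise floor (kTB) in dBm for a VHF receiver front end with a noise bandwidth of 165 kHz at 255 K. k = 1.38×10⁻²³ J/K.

P_n = kTB = 1.38×10⁻²³ × 255 × 1.65×10⁵ = 5.81×10⁻¹⁶ W
In dBm: 10 log₁₀(5.81×10⁻¹⁶ / 10⁻³) = −122.4 dBm

−122.4 dBm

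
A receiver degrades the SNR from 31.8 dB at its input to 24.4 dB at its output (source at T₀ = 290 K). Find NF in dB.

7.4 dB

NF (dB) = SNR_in(dB) − SNR_out(dB) when the source is at T₀
NF = 31.8 − 24.4 = 7.4 dB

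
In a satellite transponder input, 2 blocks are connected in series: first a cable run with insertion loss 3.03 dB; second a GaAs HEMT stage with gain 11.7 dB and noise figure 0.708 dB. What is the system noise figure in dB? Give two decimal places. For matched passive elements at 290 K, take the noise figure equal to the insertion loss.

3.74 dB

Convert to linear (a loss of L dB is a gain of −L dB): F_i = 10^(NF_i/10), G_i = 10^(G_i,dB/10)
  Stage 1: F_1 = 10^(3.03/10) = 2.009, G_1 = 10^(−3.03/10) = 0.4977
  Stage 2: F_2 = 10^(0.708/10) = 1.177, G_2 = 10^(11.7/10) = 14.79
Friis cascade:
  F = 2.009 + (1.177 − 1)/0.4977 = 2.365
NF = 10 log₁₀(2.365) = 3.74 dB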